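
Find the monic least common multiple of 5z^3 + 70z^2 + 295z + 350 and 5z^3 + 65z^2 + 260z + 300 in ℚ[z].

z^4 + 20z^3 + 143z^2 + 424z + 420

By polynomial division,
  5z^3 + 70z^2 + 295z + 350 = (5z^3 + 65z^2 + 260z + 300) + (5z^2 + 35z + 50)
  5z^3 + 65z^2 + 260z + 300 = (z + 6)(5z^2 + 35z + 50) + (0)
Last nonzero remainder: 5z^2 + 35z + 50. Dividing through by 5 gives the monic gcd z^2 + 7z + 10.
Then lcm(f, g) = f·g / gcd(f, g); expanding and making the result monic gives the answer.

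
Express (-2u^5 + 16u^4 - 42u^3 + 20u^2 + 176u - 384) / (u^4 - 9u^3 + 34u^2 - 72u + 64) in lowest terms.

(-2u^2 + 2u + 12)/(u - 2)

Apply the Euclidean algorithm:
  -2u^5 + 16u^4 - 42u^3 + 20u^2 + 176u - 384 = (-2u - 2)(u^4 - 9u^3 + 34u^2 - 72u + 64) + (8u^3 - 56u^2 + 160u - 256)
  u^4 - 9u^3 + 34u^2 - 72u + 64 = ((1/8)u - 1/4)(8u^3 - 56u^2 + 160u - 256) + (0)
Last nonzero remainder: 8u^3 - 56u^2 + 160u - 256. Dividing through by 8 gives the monic gcd u^3 - 7u^2 + 20u - 32.
Cancel u^3 - 7u^2 + 20u - 32 from numerator and denominator to get the reduced form.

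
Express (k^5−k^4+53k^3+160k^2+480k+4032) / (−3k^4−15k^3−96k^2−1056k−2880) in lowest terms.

Euclidean algorithm in ℚ[k]:
  k^5−k^4+53k^3+160k^2+480k+4032 = (−(1/3)k+2)(−3k^4−15k^3−96k^2−1056k−2880) + (51k^3+1632k+9792)
  −3k^4−15k^3−96k^2−1056k−2880 = (−(1/17)k−5/17)(51k^3+1632k+9792) + (0)
Last nonzero remainder: 51k^3+1632k+9792. Dividing through by 51 gives the monic gcd k^3+32k+192.
Cancel k^3+32k+192 from numerator and denominator to get the reduced form.

(−k^2+k−21)/(3k+15)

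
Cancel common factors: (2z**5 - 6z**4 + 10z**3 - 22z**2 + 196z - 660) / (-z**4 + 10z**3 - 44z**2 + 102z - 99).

(-2z**2 - 8z - 20)/(z - 3)

Euclidean algorithm in ℚ[z]:
  2z**5 - 6z**4 + 10z**3 - 22z**2 + 196z - 660 = (-2z - 14)(-z**4 + 10z**3 - 44z**2 + 102z - 99) + (62z**3 - 434z**2 + 1426z - 2046)
  -z**4 + 10z**3 - 44z**2 + 102z - 99 = (-(1/62)z + 3/62)(62z**3 - 434z**2 + 1426z - 2046) + (0)
Last nonzero remainder: 62z**3 - 434z**2 + 1426z - 2046. Dividing through by 62 gives the monic gcd z**3 - 7z**2 + 23z - 33.
Cancel z**3 - 7z**2 + 23z - 33 from numerator and denominator to get the reduced form.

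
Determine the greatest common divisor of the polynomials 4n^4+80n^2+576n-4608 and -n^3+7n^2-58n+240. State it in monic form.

n^2-2n+48

Euclidean algorithm in ℚ[n]:
  4n^4+80n^2+576n-4608 = (-4n-28)(-n^3+7n^2-58n+240) + (44n^2-88n+2112)
  -n^3+7n^2-58n+240 = (-(1/44)n+5/44)(44n^2-88n+2112) + (0)
Last nonzero remainder: 44n^2-88n+2112. Dividing through by 44 gives the monic gcd n^2-2n+48.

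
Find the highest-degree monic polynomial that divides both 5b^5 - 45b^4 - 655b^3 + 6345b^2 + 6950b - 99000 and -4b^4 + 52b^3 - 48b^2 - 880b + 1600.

b^3 - 11b^2 - 10b + 200

Repeated division with remainder:
  5b^5 - 45b^4 - 655b^3 + 6345b^2 + 6950b - 99000 = (-(5/4)b - 5)(-4b^4 + 52b^3 - 48b^2 - 880b + 1600) + (-455b^3 + 5005b^2 + 4550b - 91000)
  -4b^4 + 52b^3 - 48b^2 - 880b + 1600 = ((4/455)b - 8/455)(-455b^3 + 5005b^2 + 4550b - 91000) + (0)
Last nonzero remainder: -455b^3 + 5005b^2 + 4550b - 91000. Dividing through by -455 gives the monic gcd b^3 - 11b^2 - 10b + 200.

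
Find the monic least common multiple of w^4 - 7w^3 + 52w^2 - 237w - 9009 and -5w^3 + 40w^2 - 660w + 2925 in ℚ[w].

w^5 - 12w^4 + 87w^3 - 497w^2 - 7824w + 45045

By polynomial division,
  w^4 - 7w^3 + 52w^2 - 237w - 9009 = (-(1/5)w - 1/5)(-5w^3 + 40w^2 - 660w + 2925) + (-72w^2 + 216w - 8424)
  -5w^3 + 40w^2 - 660w + 2925 = ((5/72)w - 25/72)(-72w^2 + 216w - 8424) + (0)
Last nonzero remainder: -72w^2 + 216w - 8424. Dividing through by -72 gives the monic gcd w^2 - 3w + 117.
Then lcm(f, g) = f·g / gcd(f, g); expanding and making the result monic gives the answer.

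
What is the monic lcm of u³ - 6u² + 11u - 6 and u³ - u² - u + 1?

u⁵ - 6u⁴ + 10u³ - 11u + 6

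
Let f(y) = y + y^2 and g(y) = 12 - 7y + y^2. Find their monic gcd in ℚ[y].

1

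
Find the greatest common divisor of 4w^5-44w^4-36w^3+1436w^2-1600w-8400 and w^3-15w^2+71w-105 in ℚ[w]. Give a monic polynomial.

Repeated division with remainder:
  4w^5-44w^4-36w^3+1436w^2-1600w-8400 = (4w^2+16w-80)(w^3-15w^2+71w-105) + (-480w^2+5760w-16800)
  w^3-15w^2+71w-105 = (-(1/480)w+1/160)(-480w^2+5760w-16800) + (0)
Last nonzero remainder: -480w^2+5760w-16800. Dividing through by -480 gives the monic gcd w^2-12w+35.

w^2-12w+35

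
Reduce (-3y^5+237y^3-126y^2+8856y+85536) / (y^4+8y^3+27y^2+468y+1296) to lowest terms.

(-3y^2+15y+198)/(y+3)

Apply the Euclidean algorithm:
  -3y^5+237y^3-126y^2+8856y+85536 = (-3y+24)(y^4+8y^3+27y^2+468y+1296) + (126y^3+630y^2+1512y+54432)
  y^4+8y^3+27y^2+468y+1296 = ((1/126)y+1/42)(126y^3+630y^2+1512y+54432) + (0)
Last nonzero remainder: 126y^3+630y^2+1512y+54432. Dividing through by 126 gives the monic gcd y^3+5y^2+12y+432.
Cancel y^3+5y^2+12y+432 from numerator and denominator to get the reduced form.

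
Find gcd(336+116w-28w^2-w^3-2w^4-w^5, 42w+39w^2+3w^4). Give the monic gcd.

Apply the Euclidean algorithm:
  -w^5-2w^4-w^3-28w^2+116w+336 = (-(1/3)w-2/3)(3w^4+39w^2+42w) + (12w^3+12w^2+144w+336)
  3w^4+39w^2+42w = ((1/4)w-1/4)(12w^3+12w^2+144w+336) + (6w^2-6w+84)
  12w^3+12w^2+144w+336 = (2w+4)(6w^2-6w+84) + (0)
Last nonzero remainder: 6w^2-6w+84. Dividing through by 6 gives the monic gcd w^2-w+14.

14-w+w^2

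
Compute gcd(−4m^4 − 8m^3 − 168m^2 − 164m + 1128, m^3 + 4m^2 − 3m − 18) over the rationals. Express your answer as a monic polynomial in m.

By polynomial division,
  −4m^4 − 8m^3 − 168m^2 − 164m + 1128 = (−4m + 8)(m^3 + 4m^2 − 3m − 18) + (−212m^2 − 212m + 1272)
  m^3 + 4m^2 − 3m − 18 = (−(1/212)m − 3/212)(−212m^2 − 212m + 1272) + (0)
Last nonzero remainder: −212m^2 − 212m + 1272. Dividing through by −212 gives the monic gcd m^2 + m − 6.

m^2 + m − 6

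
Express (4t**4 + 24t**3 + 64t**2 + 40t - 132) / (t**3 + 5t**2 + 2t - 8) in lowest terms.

(4t**3 + 28t**2 + 92t + 132)/(t**2 + 6t + 8)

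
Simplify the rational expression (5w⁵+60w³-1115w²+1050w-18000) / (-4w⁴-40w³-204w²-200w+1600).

Repeated division with remainder:
  5w⁵+60w³-1115w²+1050w-18000 = (-(5/4)w+25/2)(-4w⁴-40w³-204w²-200w+1600) + (305w³+1185w²+5550w-38000)
  -4w⁴-40w³-204w²-200w+1600 = (-(4/305)w-1492/18605)(305w³+1185w²+5550w-38000) + (-(134640/3721)w²-(942480/3721)w-5385600/3721)
  305w³+1185w²+5550w-38000 = (-(226981/26928)w+353495/13464)(-(134640/3721)w²-(942480/3721)w-5385600/3721) + (0)
Last nonzero remainder: -(134640/3721)w²-(942480/3721)w-5385600/3721. Dividing through by -134640/3721 gives the monic gcd w²+7w+40.
Cancel w²+7w+40 from numerator and denominator to get the reduced form.

(-5w³+35w²-105w+450)/(4w²+12w-40)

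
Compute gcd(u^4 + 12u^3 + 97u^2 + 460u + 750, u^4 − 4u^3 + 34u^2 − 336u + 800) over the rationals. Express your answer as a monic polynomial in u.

u^2 + 4u + 50

Euclidean algorithm in ℚ[u]:
  u^4 + 12u^3 + 97u^2 + 460u + 750 = (u^4 − 4u^3 + 34u^2 − 336u + 800) + (16u^3 + 63u^2 + 796u − 50)
  u^4 − 4u^3 + 34u^2 − 336u + 800 = ((1/16)u − 127/256)(16u^3 + 63u^2 + 796u − 50) + ((3969/256)u^2 + (3969/64)u + 99225/128)
  16u^3 + 63u^2 + 796u − 50 = ((4096/3969)u − 256/3969)((3969/256)u^2 + (3969/64)u + 99225/128) + (0)
Last nonzero remainder: (3969/256)u^2 + (3969/64)u + 99225/128. Dividing through by 3969/256 gives the monic gcd u^2 + 4u + 50.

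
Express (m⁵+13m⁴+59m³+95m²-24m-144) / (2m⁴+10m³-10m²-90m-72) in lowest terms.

(m³+6m²+5m-12)/(2m²-4m-6)

Euclidean algorithm in ℚ[m]:
  m⁵+13m⁴+59m³+95m²-24m-144 = ((1/2)m+4)(2m⁴+10m³-10m²-90m-72) + (24m³+180m²+372m+144)
  2m⁴+10m³-10m²-90m-72 = ((1/12)m-5/24)(24m³+180m²+372m+144) + (-(7/2)m²-(49/2)m-42)
  24m³+180m²+372m+144 = (-(48/7)m-24/7)(-(7/2)m²-(49/2)m-42) + (0)
Last nonzero remainder: -(7/2)m²-(49/2)m-42. Dividing through by -7/2 gives the monic gcd m²+7m+12.
Cancel m²+7m+12 from numerator and denominator to get the reduced form.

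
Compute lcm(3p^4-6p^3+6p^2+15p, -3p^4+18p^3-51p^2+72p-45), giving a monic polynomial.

Repeated division with remainder:
  3p^4-6p^3+6p^2+15p = (-1)(-3p^4+18p^3-51p^2+72p-45) + (12p^3-45p^2+87p-45)
  -3p^4+18p^3-51p^2+72p-45 = (-(1/4)p+9/16)(12p^3-45p^2+87p-45) + (-(63/16)p^2+(189/16)p-315/16)
  12p^3-45p^2+87p-45 = (-(64/21)p+16/7)(-(63/16)p^2+(189/16)p-315/16) + (0)
Last nonzero remainder: -(63/16)p^2+(189/16)p-315/16. Dividing through by -63/16 gives the monic gcd p^2-3p+5.
Then lcm(f, g) = f·g / gcd(f, g); expanding and making the result monic gives the answer.

p^6-5p^5+11p^4-7p^3-9p^2+15p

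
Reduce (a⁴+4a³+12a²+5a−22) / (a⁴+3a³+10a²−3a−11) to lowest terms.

(a+2)/(a+1)

By polynomial division,
  a⁴+4a³+12a²+5a−22 = (a⁴+3a³+10a²−3a−11) + (a³+2a²+8a−11)
  a⁴+3a³+10a²−3a−11 = (a+1)(a³+2a²+8a−11) + (0)
The last nonzero remainder a³+2a²+8a−11 is already monic.
Cancel a³+2a²+8a−11 from numerator and denominator to get the reduced form.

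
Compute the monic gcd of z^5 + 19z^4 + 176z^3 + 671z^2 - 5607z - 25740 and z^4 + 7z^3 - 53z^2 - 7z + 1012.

Repeated division with remainder:
  z^5 + 19z^4 + 176z^3 + 671z^2 - 5607z - 25740 = (z + 12)(z^4 + 7z^3 - 53z^2 - 7z + 1012) + (145z^3 + 1314z^2 - 6535z - 37884)
  z^4 + 7z^3 - 53z^2 - 7z + 1012 = ((1/145)z - 299/21025)(145z^3 + 1314z^2 - 6535z - 37884) + ((226136/21025)z^2 + (678408/4205)z + 9949984/21025)
  145z^3 + 1314z^2 - 6535z - 37884 = ((3048625/226136)z - 18102525/226136)((226136/21025)z^2 + (678408/4205)z + 9949984/21025) + (0)
Last nonzero remainder: (226136/21025)z^2 + (678408/4205)z + 9949984/21025. Dividing through by 226136/21025 gives the monic gcd z^2 + 15z + 44.

z^2 + 15z + 44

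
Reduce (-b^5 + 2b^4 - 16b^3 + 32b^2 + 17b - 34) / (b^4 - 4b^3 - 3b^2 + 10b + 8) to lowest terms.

(-b^3 + b^2 - 17b + 17)/(b^2 - 3b - 4)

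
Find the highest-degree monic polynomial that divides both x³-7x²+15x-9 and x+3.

Apply the Euclidean algorithm:
  x³-7x²+15x-9 = (x²-10x+45)(x+3) + (-144)
  x+3 = (-(1/144)x-1/48)(-144) + (0)
The last nonzero remainder is the constant -144, so the polynomials are coprime and gcd = 1.

1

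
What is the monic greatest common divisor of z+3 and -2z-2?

1

Repeated division with remainder:
  z+3 = (-1/2)(-2z-2) + (2)
  -2z-2 = (-z-1)(2) + (0)
The last nonzero remainder is the constant 2, so the polynomials are coprime and gcd = 1.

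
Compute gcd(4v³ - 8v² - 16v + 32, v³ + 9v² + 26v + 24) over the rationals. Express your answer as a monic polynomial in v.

v + 2

Apply the Euclidean algorithm:
  4v³ - 8v² - 16v + 32 = (4)(v³ + 9v² + 26v + 24) + (-44v² - 120v - 64)
  v³ + 9v² + 26v + 24 = (-(1/44)v - 69/484)(-44v² - 120v - 64) + ((900/121)v + 1800/121)
  -44v² - 120v - 64 = (-(1331/225)v - 968/225)((900/121)v + 1800/121) + (0)
Last nonzero remainder: (900/121)v + 1800/121. Dividing through by 900/121 gives the monic gcd v + 2.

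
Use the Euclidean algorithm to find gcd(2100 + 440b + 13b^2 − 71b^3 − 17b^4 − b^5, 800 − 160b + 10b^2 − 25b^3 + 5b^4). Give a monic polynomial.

10 + 3b + b^2

Repeated division with remainder:
  −b^5 − 17b^4 − 71b^3 + 13b^2 + 440b + 2100 = (−(1/5)b − 22/5)(5b^4 − 25b^3 + 10b^2 − 160b + 800) + (−179b^3 + 25b^2 − 104b + 5620)
  5b^4 − 25b^3 + 10b^2 − 160b + 800 = (−(5/179)b + 4350/32041)(−179b^3 + 25b^2 − 104b + 5620) + ((118580/32041)b^2 + (355740/32041)b + 1185800/32041)
  −179b^3 + 25b^2 − 104b + 5620 = (−(5735339/118580)b + 9003521/59290)((118580/32041)b^2 + (355740/32041)b + 1185800/32041) + (0)
Last nonzero remainder: (118580/32041)b^2 + (355740/32041)b + 1185800/32041. Dividing through by 118580/32041 gives the monic gcd b^2 + 3b + 10.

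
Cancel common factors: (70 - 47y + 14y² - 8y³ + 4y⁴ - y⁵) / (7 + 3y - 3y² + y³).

(10 - y - y³)/(1 + y)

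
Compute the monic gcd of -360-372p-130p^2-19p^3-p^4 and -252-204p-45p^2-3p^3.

Repeated division with remainder:
  -p^4-19p^3-130p^2-372p-360 = ((1/3)p+4/3)(-3p^3-45p^2-204p-252) + (-2p^2-16p-24)
  -3p^3-45p^2-204p-252 = ((3/2)p+21/2)(-2p^2-16p-24) + (0)
Last nonzero remainder: -2p^2-16p-24. Dividing through by -2 gives the monic gcd p^2+8p+12.

12+8p+p^2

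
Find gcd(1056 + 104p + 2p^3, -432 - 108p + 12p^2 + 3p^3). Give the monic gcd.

6 + p

Repeated division with remainder:
  2p^3 + 104p + 1056 = (2/3)(3p^3 + 12p^2 - 108p - 432) + (-8p^2 + 176p + 1344)
  3p^3 + 12p^2 - 108p - 432 = (-(3/8)p - 39/4)(-8p^2 + 176p + 1344) + (2112p + 12672)
  -8p^2 + 176p + 1344 = (-(1/264)p + 7/66)(2112p + 12672) + (0)
Last nonzero remainder: 2112p + 12672. Dividing through by 2112 gives the monic gcd p + 6.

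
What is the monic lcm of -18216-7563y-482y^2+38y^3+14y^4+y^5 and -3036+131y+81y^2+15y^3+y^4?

72864+12036y-5635y^2-634y^3-18y^4+10y^5+y^6

Repeated division with remainder:
  y^5+14y^4+38y^3-482y^2-7563y-18216 = (y-1)(y^4+15y^3+81y^2+131y-3036) + (-28y^3-532y^2-4396y-21252)
  y^4+15y^3+81y^2+131y-3036 = (-(1/28)y+1/7)(-28y^3-532y^2-4396y-21252) + (0)
Last nonzero remainder: -28y^3-532y^2-4396y-21252. Dividing through by -28 gives the monic gcd y^3+19y^2+157y+759.
Then lcm(f, g) = f·g / gcd(f, g); expanding and making the result monic gives the answer.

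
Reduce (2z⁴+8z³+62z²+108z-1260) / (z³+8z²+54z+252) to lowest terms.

Apply the Euclidean algorithm:
  2z⁴+8z³+62z²+108z-1260 = (2z-8)(z³+8z²+54z+252) + (18z²+36z+756)
  z³+8z²+54z+252 = ((1/18)z+1/3)(18z²+36z+756) + (0)
Last nonzero remainder: 18z²+36z+756. Dividing through by 18 gives the monic gcd z²+2z+42.
Cancel z²+2z+42 from numerator and denominator to get the reduced form.

(2z²+4z-30)/(z+6)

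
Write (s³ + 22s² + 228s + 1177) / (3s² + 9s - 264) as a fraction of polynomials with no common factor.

Repeated division with remainder:
  s³ + 22s² + 228s + 1177 = ((1/3)s + 19/3)(3s² + 9s - 264) + (259s + 2849)
  3s² + 9s - 264 = ((3/259)s - 24/259)(259s + 2849) + (0)
Last nonzero remainder: 259s + 2849. Dividing through by 259 gives the monic gcd s + 11.
Cancel s + 11 from numerator and denominator to get the reduced form.

(s² + 11s + 107)/(3s - 24)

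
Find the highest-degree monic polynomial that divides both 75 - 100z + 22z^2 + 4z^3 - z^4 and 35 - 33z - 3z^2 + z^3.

-5 + 4z + z^2

By polynomial division,
  -z^4 + 4z^3 + 22z^2 - 100z + 75 = (-z + 1)(z^3 - 3z^2 - 33z + 35) + (-8z^2 - 32z + 40)
  z^3 - 3z^2 - 33z + 35 = (-(1/8)z + 7/8)(-8z^2 - 32z + 40) + (0)
Last nonzero remainder: -8z^2 - 32z + 40. Dividing through by -8 gives the monic gcd z^2 + 4z - 5.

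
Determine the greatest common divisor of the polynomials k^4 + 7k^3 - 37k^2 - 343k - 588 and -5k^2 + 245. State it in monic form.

k^2 - 49

Apply the Euclidean algorithm:
  k^4 + 7k^3 - 37k^2 - 343k - 588 = (-(1/5)k^2 - (7/5)k - 12/5)(-5k^2 + 245) + (0)
Last nonzero remainder: -5k^2 + 245. Dividing through by -5 gives the monic gcd k^2 - 49.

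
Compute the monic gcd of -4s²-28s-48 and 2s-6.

1

By polynomial division,
  -4s²-28s-48 = (-2s-20)(2s-6) + (-168)
  2s-6 = (-(1/84)s+1/28)(-168) + (0)
The last nonzero remainder is the constant -168, so the polynomials are coprime and gcd = 1.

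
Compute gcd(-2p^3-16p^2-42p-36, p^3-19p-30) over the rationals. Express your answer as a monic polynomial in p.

Repeated division with remainder:
  -2p^3-16p^2-42p-36 = (-2)(p^3-19p-30) + (-16p^2-80p-96)
  p^3-19p-30 = (-(1/16)p+5/16)(-16p^2-80p-96) + (0)
Last nonzero remainder: -16p^2-80p-96. Dividing through by -16 gives the monic gcd p^2+5p+6.

p^2+5p+6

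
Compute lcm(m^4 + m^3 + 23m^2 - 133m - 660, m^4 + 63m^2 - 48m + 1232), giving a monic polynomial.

Repeated division with remainder:
  m^4 + m^3 + 23m^2 - 133m - 660 = (m^4 + 63m^2 - 48m + 1232) + (m^3 - 40m^2 - 85m - 1892)
  m^4 + 63m^2 - 48m + 1232 = (m + 40)(m^3 - 40m^2 - 85m - 1892) + (1748m^2 + 5244m + 76912)
  m^3 - 40m^2 - 85m - 1892 = ((1/1748)m - 43/1748)(1748m^2 + 5244m + 76912) + (0)
Last nonzero remainder: 1748m^2 + 5244m + 76912. Dividing through by 1748 gives the monic gcd m^2 + 3m + 44.
Then lcm(f, g) = f·g / gcd(f, g); expanding and making the result monic gives the answer.

m^6 - 2m^5 + 48m^4 - 174m^3 + 383m^2 - 1744m - 18480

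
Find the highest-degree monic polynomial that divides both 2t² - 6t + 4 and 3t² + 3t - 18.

Apply the Euclidean algorithm:
  2t² - 6t + 4 = (2/3)(3t² + 3t - 18) + (-8t + 16)
  3t² + 3t - 18 = (-(3/8)t - 9/8)(-8t + 16) + (0)
Last nonzero remainder: -8t + 16. Dividing through by -8 gives the monic gcd t - 2.

t - 2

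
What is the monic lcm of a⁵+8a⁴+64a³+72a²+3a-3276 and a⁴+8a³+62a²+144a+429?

a⁷+10a⁶+91a⁵+288a⁴+851a³-2478a²-6519a-36036

Apply the Euclidean algorithm:
  a⁵+8a⁴+64a³+72a²+3a-3276 = (a)(a⁴+8a³+62a²+144a+429) + (2a³-72a²-426a-3276)
  a⁴+8a³+62a²+144a+429 = ((1/2)a+22)(2a³-72a²-426a-3276) + (1859a²+11154a+72501)
  2a³-72a²-426a-3276 = ((2/1859)a-84/1859)(1859a²+11154a+72501) + (0)
Last nonzero remainder: 1859a²+11154a+72501. Dividing through by 1859 gives the monic gcd a²+6a+39.
Then lcm(f, g) = f·g / gcd(f, g); expanding and making the result monic gives the answer.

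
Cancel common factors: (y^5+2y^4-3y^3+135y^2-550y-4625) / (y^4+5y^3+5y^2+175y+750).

Euclidean algorithm in ℚ[y]:
  y^5+2y^4-3y^3+135y^2-550y-4625 = (y-3)(y^4+5y^3+5y^2+175y+750) + (7y^3-25y^2-775y-2375)
  y^4+5y^3+5y^2+175y+750 = ((1/7)y+60/49)(7y^3-25y^2-775y-2375) + ((7170/49)y^2+(71700/49)y+179250/49)
  7y^3-25y^2-775y-2375 = ((343/7170)y-931/1434)((7170/49)y^2+(71700/49)y+179250/49) + (0)
Last nonzero remainder: (7170/49)y^2+(71700/49)y+179250/49. Dividing through by 7170/49 gives the monic gcd y^2+10y+25.
Cancel y^2+10y+25 from numerator and denominator to get the reduced form.

(y^3-8y^2+52y-185)/(y^2-5y+30)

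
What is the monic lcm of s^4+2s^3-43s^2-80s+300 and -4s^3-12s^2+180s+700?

s^5-5s^4-57s^3+221s^2+860s-2100

Repeated division with remainder:
  s^4+2s^3-43s^2-80s+300 = (-(1/4)s+1/4)(-4s^3-12s^2+180s+700) + (5s^2+50s+125)
  -4s^3-12s^2+180s+700 = (-(4/5)s+28/5)(5s^2+50s+125) + (0)
Last nonzero remainder: 5s^2+50s+125. Dividing through by 5 gives the monic gcd s^2+10s+25.
Then lcm(f, g) = f·g / gcd(f, g); expanding and making the result monic gives the answer.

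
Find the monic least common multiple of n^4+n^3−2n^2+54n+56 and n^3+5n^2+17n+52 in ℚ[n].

By polynomial division,
  n^4+n^3−2n^2+54n+56 = (n−4)(n^3+5n^2+17n+52) + (n^2+70n+264)
  n^3+5n^2+17n+52 = (n−65)(n^2+70n+264) + (4303n+17212)
  n^2+70n+264 = ((1/4303)n+66/4303)(4303n+17212) + (0)
Last nonzero remainder: 4303n+17212. Dividing through by 4303 gives the monic gcd n+4.
Then lcm(f, g) = f·g / gcd(f, g); expanding and making the result monic gives the answer.

n^6+2n^5+12n^4+65n^3+84n^2+758n+728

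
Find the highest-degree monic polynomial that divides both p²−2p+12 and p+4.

Repeated division with remainder:
  p²−2p+12 = (p−6)(p+4) + (36)
  p+4 = ((1/36)p+1/9)(36) + (0)
The last nonzero remainder is the constant 36, so the polynomials are coprime and gcd = 1.

1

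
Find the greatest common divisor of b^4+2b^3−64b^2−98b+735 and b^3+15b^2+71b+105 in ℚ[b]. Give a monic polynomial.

b^2+12b+35

Repeated division with remainder:
  b^4+2b^3−64b^2−98b+735 = (b−13)(b^3+15b^2+71b+105) + (60b^2+720b+2100)
  b^3+15b^2+71b+105 = ((1/60)b+1/20)(60b^2+720b+2100) + (0)
Last nonzero remainder: 60b^2+720b+2100. Dividing through by 60 gives the monic gcd b^2+12b+35.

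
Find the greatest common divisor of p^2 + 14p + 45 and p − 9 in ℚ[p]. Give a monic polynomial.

Repeated division with remainder:
  p^2 + 14p + 45 = (p + 23)(p − 9) + (252)
  p − 9 = ((1/252)p − 1/28)(252) + (0)
The last nonzero remainder is the constant 252, so the polynomials are coprime and gcd = 1.

1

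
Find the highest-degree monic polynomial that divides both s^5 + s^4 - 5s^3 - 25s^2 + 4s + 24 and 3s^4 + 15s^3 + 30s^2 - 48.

s^3 + 3s^2 + 4s - 8

Repeated division with remainder:
  s^5 + s^4 - 5s^3 - 25s^2 + 4s + 24 = ((1/3)s - 4/3)(3s^4 + 15s^3 + 30s^2 - 48) + (5s^3 + 15s^2 + 20s - 40)
  3s^4 + 15s^3 + 30s^2 - 48 = ((3/5)s + 6/5)(5s^3 + 15s^2 + 20s - 40) + (0)
Last nonzero remainder: 5s^3 + 15s^2 + 20s - 40. Dividing through by 5 gives the monic gcd s^3 + 3s^2 + 4s - 8.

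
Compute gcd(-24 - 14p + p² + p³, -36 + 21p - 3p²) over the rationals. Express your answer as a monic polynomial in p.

-4 + p

Euclidean algorithm in ℚ[p]:
  p³ + p² - 14p - 24 = (-(1/3)p - 8/3)(-3p² + 21p - 36) + (30p - 120)
  -3p² + 21p - 36 = (-(1/10)p + 3/10)(30p - 120) + (0)
Last nonzero remainder: 30p - 120. Dividing through by 30 gives the monic gcd p - 4.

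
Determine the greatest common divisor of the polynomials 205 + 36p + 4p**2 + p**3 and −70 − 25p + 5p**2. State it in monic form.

By polynomial division,
  p**3 + 4p**2 + 36p + 205 = ((1/5)p + 9/5)(5p**2 − 25p − 70) + (95p + 331)
  5p**2 − 25p − 70 = ((1/19)p − 806/1805)(95p + 331) + (140436/1805)
  95p + 331 = ((171475/140436)p + 597455/140436)(140436/1805) + (0)
The last nonzero remainder is the constant 140436/1805, so the polynomials are coprime and gcd = 1.

1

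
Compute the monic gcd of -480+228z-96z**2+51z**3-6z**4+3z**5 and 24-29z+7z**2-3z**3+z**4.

8+z+z**2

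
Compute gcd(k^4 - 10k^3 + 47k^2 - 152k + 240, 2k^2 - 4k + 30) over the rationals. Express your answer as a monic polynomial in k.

k^2 - 2k + 15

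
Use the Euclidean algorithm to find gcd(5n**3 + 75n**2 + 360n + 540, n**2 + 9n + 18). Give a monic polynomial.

n**2 + 9n + 18

By polynomial division,
  5n**3 + 75n**2 + 360n + 540 = (5n + 30)(n**2 + 9n + 18) + (0)
The last nonzero remainder n**2 + 9n + 18 is already monic.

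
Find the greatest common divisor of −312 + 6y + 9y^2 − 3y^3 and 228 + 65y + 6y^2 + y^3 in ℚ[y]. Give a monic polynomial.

4 + y

Apply the Euclidean algorithm:
  −3y^3 + 9y^2 + 6y − 312 = (−3)(y^3 + 6y^2 + 65y + 228) + (27y^2 + 201y + 372)
  y^3 + 6y^2 + 65y + 228 = ((1/27)y − 13/243)(27y^2 + 201y + 372) + ((5020/81)y + 20080/81)
  27y^2 + 201y + 372 = ((2187/5020)y + 7533/5020)((5020/81)y + 20080/81) + (0)
Last nonzero remainder: (5020/81)y + 20080/81. Dividing through by 5020/81 gives the monic gcd y + 4.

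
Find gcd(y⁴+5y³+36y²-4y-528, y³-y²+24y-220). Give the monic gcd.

Apply the Euclidean algorithm:
  y⁴+5y³+36y²-4y-528 = (y+6)(y³-y²+24y-220) + (18y²+72y+792)
  y³-y²+24y-220 = ((1/18)y-5/18)(18y²+72y+792) + (0)
Last nonzero remainder: 18y²+72y+792. Dividing through by 18 gives the monic gcd y²+4y+44.

y²+4y+44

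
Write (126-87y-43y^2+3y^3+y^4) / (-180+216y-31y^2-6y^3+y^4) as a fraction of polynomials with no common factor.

Repeated division with remainder:
  y^4+3y^3-43y^2-87y+126 = (y^4-6y^3-31y^2+216y-180) + (9y^3-12y^2-303y+306)
  y^4-6y^3-31y^2+216y-180 = ((1/9)y-14/27)(9y^3-12y^2-303y+306) + (-(32/9)y^2+(224/9)y-64/3)
  9y^3-12y^2-303y+306 = (-(81/32)y-459/32)(-(32/9)y^2+(224/9)y-64/3) + (0)
Last nonzero remainder: -(32/9)y^2+(224/9)y-64/3. Dividing through by -32/9 gives the monic gcd y^2-7y+6.
Cancel y^2-7y+6 from numerator and denominator to get the reduced form.

(21+10y+y^2)/(-30+y+y^2)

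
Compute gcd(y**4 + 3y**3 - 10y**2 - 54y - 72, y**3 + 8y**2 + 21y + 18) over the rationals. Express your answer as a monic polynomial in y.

y + 3

By polynomial division,
  y**4 + 3y**3 - 10y**2 - 54y - 72 = (y - 5)(y**3 + 8y**2 + 21y + 18) + (9y**2 + 33y + 18)
  y**3 + 8y**2 + 21y + 18 = ((1/9)y + 13/27)(9y**2 + 33y + 18) + ((28/9)y + 28/3)
  9y**2 + 33y + 18 = ((81/28)y + 27/14)((28/9)y + 28/3) + (0)
Last nonzero remainder: (28/9)y + 28/3. Dividing through by 28/9 gives the monic gcd y + 3.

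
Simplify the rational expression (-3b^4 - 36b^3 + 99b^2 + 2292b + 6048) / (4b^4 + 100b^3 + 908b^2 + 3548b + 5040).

(-3b + 24)/(4b + 20)

Repeated division with remainder:
  -3b^4 - 36b^3 + 99b^2 + 2292b + 6048 = (-3/4)(4b^4 + 100b^3 + 908b^2 + 3548b + 5040) + (39b^3 + 780b^2 + 4953b + 9828)
  4b^4 + 100b^3 + 908b^2 + 3548b + 5040 = ((4/39)b + 20/39)(39b^3 + 780b^2 + 4953b + 9828) + (0)
Last nonzero remainder: 39b^3 + 780b^2 + 4953b + 9828. Dividing through by 39 gives the monic gcd b^3 + 20b^2 + 127b + 252.
Cancel b^3 + 20b^2 + 127b + 252 from numerator and denominator to get the reduced form.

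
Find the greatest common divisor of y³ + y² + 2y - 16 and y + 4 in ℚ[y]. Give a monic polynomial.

1

Repeated division with remainder:
  y³ + y² + 2y - 16 = (y² - 3y + 14)(y + 4) + (-72)
  y + 4 = (-(1/72)y - 1/18)(-72) + (0)
The last nonzero remainder is the constant -72, so the polynomials are coprime and gcd = 1.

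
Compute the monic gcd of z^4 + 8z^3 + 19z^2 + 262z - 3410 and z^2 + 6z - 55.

z^2 + 6z - 55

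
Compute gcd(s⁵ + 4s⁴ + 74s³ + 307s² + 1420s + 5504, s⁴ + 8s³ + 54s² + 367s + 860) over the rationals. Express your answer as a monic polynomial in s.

s³ + 3s² + 39s + 172

Repeated division with remainder:
  s⁵ + 4s⁴ + 74s³ + 307s² + 1420s + 5504 = (s - 4)(s⁴ + 8s³ + 54s² + 367s + 860) + (52s³ + 156s² + 2028s + 8944)
  s⁴ + 8s³ + 54s² + 367s + 860 = ((1/52)s + 5/52)(52s³ + 156s² + 2028s + 8944) + (0)
Last nonzero remainder: 52s³ + 156s² + 2028s + 8944. Dividing through by 52 gives the monic gcd s³ + 3s² + 39s + 172.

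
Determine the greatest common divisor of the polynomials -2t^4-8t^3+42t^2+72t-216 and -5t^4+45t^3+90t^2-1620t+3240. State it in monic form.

t^2+3t-18

Apply the Euclidean algorithm:
  -2t^4-8t^3+42t^2+72t-216 = (2/5)(-5t^4+45t^3+90t^2-1620t+3240) + (-26t^3+6t^2+720t-1512)
  -5t^4+45t^3+90t^2-1620t+3240 = ((5/26)t-285/169)(-26t^3+6t^2+720t-1512) + (-(6480/169)t^2-(19440/169)t+116640/169)
  -26t^3+6t^2+720t-1512 = ((2197/3240)t-1183/540)(-(6480/169)t^2-(19440/169)t+116640/169) + (0)
Last nonzero remainder: -(6480/169)t^2-(19440/169)t+116640/169. Dividing through by -6480/169 gives the monic gcd t^2+3t-18.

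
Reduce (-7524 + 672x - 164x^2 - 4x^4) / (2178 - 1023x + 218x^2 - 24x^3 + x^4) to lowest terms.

(-228 - 28x - 4x^2)/(66 - 17x + x^2)

Repeated division with remainder:
  -4x^4 - 164x^2 + 672x - 7524 = (-4)(x^4 - 24x^3 + 218x^2 - 1023x + 2178) + (-96x^3 + 708x^2 - 3420x + 1188)
  x^4 - 24x^3 + 218x^2 - 1023x + 2178 = (-(1/96)x + 133/768)(-96x^3 + 708x^2 - 3420x + 1188) + ((3825/64)x^2 - (26775/64)x + 126225/64)
  -96x^3 + 708x^2 - 3420x + 1188 = (-(2048/1275)x + 256/425)((3825/64)x^2 - (26775/64)x + 126225/64) + (0)
Last nonzero remainder: (3825/64)x^2 - (26775/64)x + 126225/64. Dividing through by 3825/64 gives the monic gcd x^2 - 7x + 33.
Cancel x^2 - 7x + 33 from numerator and denominator to get the reduced form.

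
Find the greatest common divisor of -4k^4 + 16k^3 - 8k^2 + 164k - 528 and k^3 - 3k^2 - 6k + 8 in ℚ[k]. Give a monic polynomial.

k - 4

Apply the Euclidean algorithm:
  -4k^4 + 16k^3 - 8k^2 + 164k - 528 = (-4k + 4)(k^3 - 3k^2 - 6k + 8) + (-20k^2 + 220k - 560)
  k^3 - 3k^2 - 6k + 8 = (-(1/20)k - 2/5)(-20k^2 + 220k - 560) + (54k - 216)
  -20k^2 + 220k - 560 = (-(10/27)k + 70/27)(54k - 216) + (0)
Last nonzero remainder: 54k - 216. Dividing through by 54 gives the monic gcd k - 4.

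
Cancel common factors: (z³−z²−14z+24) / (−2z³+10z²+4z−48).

(−z²−2z+8)/(2z²−4z−16)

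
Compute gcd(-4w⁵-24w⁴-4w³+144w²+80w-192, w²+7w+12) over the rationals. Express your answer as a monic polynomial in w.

w²+7w+12

By polynomial division,
  -4w⁵-24w⁴-4w³+144w²+80w-192 = (-4w³+4w²+16w-16)(w²+7w+12) + (0)
The last nonzero remainder w²+7w+12 is already monic.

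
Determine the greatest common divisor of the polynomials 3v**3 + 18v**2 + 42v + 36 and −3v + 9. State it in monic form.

1

Euclidean algorithm in ℚ[v]:
  3v**3 + 18v**2 + 42v + 36 = (−v**2 − 9v − 41)(−3v + 9) + (405)
  −3v + 9 = (−(1/135)v + 1/45)(405) + (0)
The last nonzero remainder is the constant 405, so the polynomials are coprime and gcd = 1.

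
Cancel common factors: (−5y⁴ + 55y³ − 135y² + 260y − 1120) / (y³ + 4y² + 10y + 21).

Apply the Euclidean algorithm:
  −5y⁴ + 55y³ − 135y² + 260y − 1120 = (−5y + 75)(y³ + 4y² + 10y + 21) + (−385y² − 385y − 2695)
  y³ + 4y² + 10y + 21 = (−(1/385)y − 3/385)(−385y² − 385y − 2695) + (0)
Last nonzero remainder: −385y² − 385y − 2695. Dividing through by −385 gives the monic gcd y² + y + 7.
Cancel y² + y + 7 from numerator and denominator to get the reduced form.

(−5y² + 60y − 160)/(y + 3)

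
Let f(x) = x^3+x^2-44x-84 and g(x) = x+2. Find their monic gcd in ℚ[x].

Repeated division with remainder:
  x^3+x^2-44x-84 = (x^2-x-42)(x+2) + (0)
The last nonzero remainder x+2 is already monic.

x+2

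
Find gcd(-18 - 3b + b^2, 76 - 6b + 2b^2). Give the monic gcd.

1

Euclidean algorithm in ℚ[b]:
  b^2 - 3b - 18 = (1/2)(2b^2 - 6b + 76) + (-56)
  2b^2 - 6b + 76 = (-(1/28)b^2 + (3/28)b - 19/14)(-56) + (0)
The last nonzero remainder is the constant -56, so the polynomials are coprime and gcd = 1.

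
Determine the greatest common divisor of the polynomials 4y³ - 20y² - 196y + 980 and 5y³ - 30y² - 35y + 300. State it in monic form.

Apply the Euclidean algorithm:
  4y³ - 20y² - 196y + 980 = (4/5)(5y³ - 30y² - 35y + 300) + (4y² - 168y + 740)
  5y³ - 30y² - 35y + 300 = ((5/4)y + 45)(4y² - 168y + 740) + (6600y - 33000)
  4y² - 168y + 740 = ((1/1650)y - 37/1650)(6600y - 33000) + (0)
Last nonzero remainder: 6600y - 33000. Dividing through by 6600 gives the monic gcd y - 5.

y - 5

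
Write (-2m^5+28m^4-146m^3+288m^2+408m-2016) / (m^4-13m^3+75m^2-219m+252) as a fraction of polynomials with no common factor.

Apply the Euclidean algorithm:
  -2m^5+28m^4-146m^3+288m^2+408m-2016 = (-2m+2)(m^4-13m^3+75m^2-219m+252) + (30m^3-300m^2+1350m-2520)
  m^4-13m^3+75m^2-219m+252 = ((1/30)m-1/10)(30m^3-300m^2+1350m-2520) + (0)
Last nonzero remainder: 30m^3-300m^2+1350m-2520. Dividing through by 30 gives the monic gcd m^3-10m^2+45m-84.
Cancel m^3-10m^2+45m-84 from numerator and denominator to get the reduced form.

(-2m^2+8m+24)/(m-3)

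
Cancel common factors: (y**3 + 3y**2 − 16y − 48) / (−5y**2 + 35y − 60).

(−y**2 − 7y − 12)/(5y − 15)

Repeated division with remainder:
  y**3 + 3y**2 − 16y − 48 = (−(1/5)y − 2)(−5y**2 + 35y − 60) + (42y − 168)
  −5y**2 + 35y − 60 = (−(5/42)y + 5/14)(42y − 168) + (0)
Last nonzero remainder: 42y − 168. Dividing through by 42 gives the monic gcd y − 4.
Cancel y − 4 from numerator and denominator to get the reduced form.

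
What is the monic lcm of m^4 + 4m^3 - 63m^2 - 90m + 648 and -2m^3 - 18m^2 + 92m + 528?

Repeated division with remainder:
  m^4 + 4m^3 - 63m^2 - 90m + 648 = (-(1/2)m + 5/2)(-2m^3 - 18m^2 + 92m + 528) + (28m^2 - 56m - 672)
  -2m^3 - 18m^2 + 92m + 528 = (-(1/14)m - 11/14)(28m^2 - 56m - 672) + (0)
Last nonzero remainder: 28m^2 - 56m - 672. Dividing through by 28 gives the monic gcd m^2 - 2m - 24.
Then lcm(f, g) = f·g / gcd(f, g); expanding and making the result monic gives the answer.

m^5 + 15m^4 - 19m^3 - 783m^2 - 342m + 7128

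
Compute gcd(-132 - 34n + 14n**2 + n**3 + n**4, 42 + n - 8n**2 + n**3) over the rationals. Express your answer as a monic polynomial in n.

Euclidean algorithm in ℚ[n]:
  n**4 + n**3 + 14n**2 - 34n - 132 = (n + 9)(n**3 - 8n**2 + n + 42) + (85n**2 - 85n - 510)
  n**3 - 8n**2 + n + 42 = ((1/85)n - 7/85)(85n**2 - 85n - 510) + (0)
Last nonzero remainder: 85n**2 - 85n - 510. Dividing through by 85 gives the monic gcd n**2 - n - 6.

-6 - n + n**2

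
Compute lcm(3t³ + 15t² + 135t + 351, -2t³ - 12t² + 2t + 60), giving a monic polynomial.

t⁵ + 8t⁴ + 50t³ + 202t² - 99t - 1170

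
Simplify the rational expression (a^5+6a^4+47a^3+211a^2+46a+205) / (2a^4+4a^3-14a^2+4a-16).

Repeated division with remainder:
  a^5+6a^4+47a^3+211a^2+46a+205 = ((1/2)a+2)(2a^4+4a^3-14a^2+4a-16) + (46a^3+237a^2+46a+237)
  2a^4+4a^3-14a^2+4a-16 = ((1/23)a-145/1058)(46a^3+237a^2+46a+237) + ((17437/1058)a^2+17437/1058)
  46a^3+237a^2+46a+237 = ((48668/17437)a+250746/17437)((17437/1058)a^2+17437/1058) + (0)
Last nonzero remainder: (17437/1058)a^2+17437/1058. Dividing through by 17437/1058 gives the monic gcd a^2+1.
Cancel a^2+1 from numerator and denominator to get the reduced form.

(a^3+6a^2+46a+205)/(2a^2+4a-16)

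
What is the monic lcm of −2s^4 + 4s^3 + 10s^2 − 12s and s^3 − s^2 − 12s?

By polynomial division,
  −2s^4 + 4s^3 + 10s^2 − 12s = (−2s + 2)(s^3 − s^2 − 12s) + (−12s^2 + 12s)
  s^3 − s^2 − 12s = (−(1/12)s)(−12s^2 + 12s) + (−12s)
  −12s^2 + 12s = (s − 1)(−12s) + (0)
Last nonzero remainder: −12s. Dividing through by −12 gives the monic gcd s.
Then lcm(f, g) = f·g / gcd(f, g); expanding and making the result monic gives the answer.

s^6 − 3s^5 − 15s^4 + 35s^3 + 54s^2 − 72s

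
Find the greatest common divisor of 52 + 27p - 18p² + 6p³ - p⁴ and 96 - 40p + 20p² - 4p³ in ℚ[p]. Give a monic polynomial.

By polynomial division,
  -p⁴ + 6p³ - 18p² + 27p + 52 = ((1/4)p - 1/4)(-4p³ + 20p² - 40p + 96) + (-3p² - 7p + 76)
  -4p³ + 20p² - 40p + 96 = ((4/3)p - 88/9)(-3p² - 7p + 76) + (-(1888/9)p + 7552/9)
  -3p² - 7p + 76 = ((27/1888)p + 171/1888)(-(1888/9)p + 7552/9) + (0)
Last nonzero remainder: -(1888/9)p + 7552/9. Dividing through by -1888/9 gives the monic gcd p - 4.

-4 + p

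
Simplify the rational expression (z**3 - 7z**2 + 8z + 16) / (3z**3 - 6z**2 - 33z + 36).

Apply the Euclidean algorithm:
  z**3 - 7z**2 + 8z + 16 = (1/3)(3z**3 - 6z**2 - 33z + 36) + (-5z**2 + 19z + 4)
  3z**3 - 6z**2 - 33z + 36 = (-(3/5)z - 27/25)(-5z**2 + 19z + 4) + (-(252/25)z + 1008/25)
  -5z**2 + 19z + 4 = ((125/252)z + 25/252)(-(252/25)z + 1008/25) + (0)
Last nonzero remainder: -(252/25)z + 1008/25. Dividing through by -252/25 gives the monic gcd z - 4.
Cancel z - 4 from numerator and denominator to get the reduced form.

(z**2 - 3z - 4)/(3z**2 + 6z - 9)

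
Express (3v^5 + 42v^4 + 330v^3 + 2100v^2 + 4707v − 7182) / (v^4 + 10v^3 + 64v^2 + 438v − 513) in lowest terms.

(3v^2 + 39v + 126)/(v + 9)

Repeated division with remainder:
  3v^5 + 42v^4 + 330v^3 + 2100v^2 + 4707v − 7182 = (3v + 12)(v^4 + 10v^3 + 64v^2 + 438v − 513) + (18v^3 + 18v^2 + 990v − 1026)
  v^4 + 10v^3 + 64v^2 + 438v − 513 = ((1/18)v + 1/2)(18v^3 + 18v^2 + 990v − 1026) + (0)
Last nonzero remainder: 18v^3 + 18v^2 + 990v − 1026. Dividing through by 18 gives the monic gcd v^3 + v^2 + 55v − 57.
Cancel v^3 + v^2 + 55v − 57 from numerator and denominator to get the reduced form.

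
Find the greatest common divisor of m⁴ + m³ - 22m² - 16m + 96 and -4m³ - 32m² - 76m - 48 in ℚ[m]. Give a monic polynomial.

m² + 7m + 12

Apply the Euclidean algorithm:
  m⁴ + m³ - 22m² - 16m + 96 = (-(1/4)m + 7/4)(-4m³ - 32m² - 76m - 48) + (15m² + 105m + 180)
  -4m³ - 32m² - 76m - 48 = (-(4/15)m - 4/15)(15m² + 105m + 180) + (0)
Last nonzero remainder: 15m² + 105m + 180. Dividing through by 15 gives the monic gcd m² + 7m + 12.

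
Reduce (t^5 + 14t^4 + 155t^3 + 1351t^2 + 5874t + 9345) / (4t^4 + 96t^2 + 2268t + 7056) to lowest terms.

Repeated division with remainder:
  t^5 + 14t^4 + 155t^3 + 1351t^2 + 5874t + 9345 = ((1/4)t + 7/2)(4t^4 + 96t^2 + 2268t + 7056) + (131t^3 + 448t^2 - 3828t - 15351)
  4t^4 + 96t^2 + 2268t + 7056 = ((4/131)t - 1792/17161)(131t^3 + 448t^2 - 3828t - 15351) + ((4456144/17161)t^2 + (40105296/17161)t + 93579024/17161)
  131t^3 + 448t^2 - 3828t - 15351 = ((2248091/4456144)t - 12544691/4456144)((4456144/17161)t^2 + (40105296/17161)t + 93579024/17161) + (0)
Last nonzero remainder: (4456144/17161)t^2 + (40105296/17161)t + 93579024/17161. Dividing through by 4456144/17161 gives the monic gcd t^2 + 9t + 21.
Cancel t^2 + 9t + 21 from numerator and denominator to get the reduced form.

(t^3 + 5t^2 + 89t + 445)/(4t^2 - 36t + 336)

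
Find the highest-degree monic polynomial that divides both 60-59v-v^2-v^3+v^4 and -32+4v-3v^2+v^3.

-4+v

Euclidean algorithm in ℚ[v]:
  v^4-v^3-v^2-59v+60 = (v+2)(v^3-3v^2+4v-32) + (v^2-35v+124)
  v^3-3v^2+4v-32 = (v+32)(v^2-35v+124) + (1000v-4000)
  v^2-35v+124 = ((1/1000)v-31/1000)(1000v-4000) + (0)
Last nonzero remainder: 1000v-4000. Dividing through by 1000 gives the monic gcd v-4.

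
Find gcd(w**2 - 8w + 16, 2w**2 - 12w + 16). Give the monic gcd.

Repeated division with remainder:
  w**2 - 8w + 16 = (1/2)(2w**2 - 12w + 16) + (-2w + 8)
  2w**2 - 12w + 16 = (-w + 2)(-2w + 8) + (0)
Last nonzero remainder: -2w + 8. Dividing through by -2 gives the monic gcd w - 4.

w - 4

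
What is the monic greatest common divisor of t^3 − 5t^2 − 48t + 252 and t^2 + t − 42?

t^2 + t − 42

By polynomial division,
  t^3 − 5t^2 − 48t + 252 = (t − 6)(t^2 + t − 42) + (0)
The last nonzero remainder t^2 + t − 42 is already monic.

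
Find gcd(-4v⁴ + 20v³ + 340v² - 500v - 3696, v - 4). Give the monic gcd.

Repeated division with remainder:
  -4v⁴ + 20v³ + 340v² - 500v - 3696 = (-4v³ + 4v² + 356v + 924)(v - 4) + (0)
The last nonzero remainder v - 4 is already monic.

v - 4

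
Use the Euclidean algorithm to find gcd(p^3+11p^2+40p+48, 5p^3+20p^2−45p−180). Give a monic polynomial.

Apply the Euclidean algorithm:
  p^3+11p^2+40p+48 = (1/5)(5p^3+20p^2−45p−180) + (7p^2+49p+84)
  5p^3+20p^2−45p−180 = ((5/7)p−15/7)(7p^2+49p+84) + (0)
Last nonzero remainder: 7p^2+49p+84. Dividing through by 7 gives the monic gcd p^2+7p+12.

p^2+7p+12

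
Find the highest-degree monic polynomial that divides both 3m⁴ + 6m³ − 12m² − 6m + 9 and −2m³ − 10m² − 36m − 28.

m + 1

By polynomial division,
  3m⁴ + 6m³ − 12m² − 6m + 9 = (−(3/2)m + 9/2)(−2m³ − 10m² − 36m − 28) + (−21m² + 114m + 135)
  −2m³ − 10m² − 36m − 28 = ((2/21)m + 146/147)(−21m² + 114m + 135) + (−(7942/49)m − 7942/49)
  −21m² + 114m + 135 = ((1029/7942)m − 6615/7942)(−(7942/49)m − 7942/49) + (0)
Last nonzero remainder: −(7942/49)m − 7942/49. Dividing through by −7942/49 gives the monic gcd m + 1.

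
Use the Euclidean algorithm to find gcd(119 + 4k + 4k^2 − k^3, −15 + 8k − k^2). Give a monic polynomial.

1

By polynomial division,
  −k^3 + 4k^2 + 4k + 119 = (k + 4)(−k^2 + 8k − 15) + (−13k + 179)
  −k^2 + 8k − 15 = ((1/13)k + 75/169)(−13k + 179) + (−15960/169)
  −13k + 179 = ((2197/15960)k − 30251/15960)(−15960/169) + (0)
The last nonzero remainder is the constant −15960/169, so the polynomials are coprime and gcd = 1.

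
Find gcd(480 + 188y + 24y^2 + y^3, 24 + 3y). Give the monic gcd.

Apply the Euclidean algorithm:
  y^3 + 24y^2 + 188y + 480 = ((1/3)y^2 + (16/3)y + 20)(3y + 24) + (0)
Last nonzero remainder: 3y + 24. Dividing through by 3 gives the monic gcd y + 8.

8 + y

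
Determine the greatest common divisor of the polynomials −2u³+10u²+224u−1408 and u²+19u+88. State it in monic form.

By polynomial division,
  −2u³+10u²+224u−1408 = (−2u+48)(u²+19u+88) + (−512u−5632)
  u²+19u+88 = (−(1/512)u−1/64)(−512u−5632) + (0)
Last nonzero remainder: −512u−5632. Dividing through by −512 gives the monic gcd u+11.

u+11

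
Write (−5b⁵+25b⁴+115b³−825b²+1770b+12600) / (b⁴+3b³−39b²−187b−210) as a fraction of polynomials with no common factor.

Repeated division with remainder:
  −5b⁵+25b⁴+115b³−825b²+1770b+12600 = (−5b+40)(b⁴+3b³−39b²−187b−210) + (−200b³−200b²+8200b+21000)
  b⁴+3b³−39b²−187b−210 = (−(1/200)b−1/100)(−200b³−200b²+8200b+21000) + (0)
Last nonzero remainder: −200b³−200b²+8200b+21000. Dividing through by −200 gives the monic gcd b³+b²−41b−105.
Cancel b³+b²−41b−105 from numerator and denominator to get the reduced form.

(−5b²+30b−120)/(b+2)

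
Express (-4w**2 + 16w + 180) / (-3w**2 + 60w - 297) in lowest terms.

Apply the Euclidean algorithm:
  -4w**2 + 16w + 180 = (4/3)(-3w**2 + 60w - 297) + (-64w + 576)
  -3w**2 + 60w - 297 = ((3/64)w - 33/64)(-64w + 576) + (0)
Last nonzero remainder: -64w + 576. Dividing through by -64 gives the monic gcd w - 9.
Cancel w - 9 from numerator and denominator to get the reduced form.

(4w + 20)/(3w - 33)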